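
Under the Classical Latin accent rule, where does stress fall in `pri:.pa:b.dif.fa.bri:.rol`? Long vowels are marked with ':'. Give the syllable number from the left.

5

Classical Latin: stress the penult if heavy (long vowel or closed), else the antepenult.
Weights: 4 fa L, 5 bri: H, 6 rol H.
The penult (syllable 5, bri:) is heavy, so it takes stress.
Stress on syllable 5: pri:.pa:b.dif.fa.ˈbri:.rol.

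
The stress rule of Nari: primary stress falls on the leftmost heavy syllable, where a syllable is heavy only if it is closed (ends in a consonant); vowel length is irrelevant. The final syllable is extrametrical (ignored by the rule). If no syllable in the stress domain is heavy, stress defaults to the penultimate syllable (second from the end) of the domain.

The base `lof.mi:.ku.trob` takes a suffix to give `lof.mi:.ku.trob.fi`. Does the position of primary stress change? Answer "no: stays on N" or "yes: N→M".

no: stays on 1

Base `lof.mi:.ku.trob` (4 syllables):
  The final syllable (4, trob) is extrametrical; the stress domain is syllables 1–3.
  Weights: 1 lof H, 2 mi: L, 3 ku L.
  Heavy syllables in the domain: 1. The leftmost is syllable 1 (lof).
  → primary stress on syllable 1.
Suffixed `lof.mi:.ku.trob.fi` (5 syllables):
  The final syllable (5, fi) is extrametrical; the stress domain is syllables 1–4.
  Weights: 1 lof H, 2 mi: L, 3 ku L, 4 trob H.
  Heavy syllables in the domain: 1, 4. The leftmost is syllable 1 (lof).
  → primary stress on syllable 1.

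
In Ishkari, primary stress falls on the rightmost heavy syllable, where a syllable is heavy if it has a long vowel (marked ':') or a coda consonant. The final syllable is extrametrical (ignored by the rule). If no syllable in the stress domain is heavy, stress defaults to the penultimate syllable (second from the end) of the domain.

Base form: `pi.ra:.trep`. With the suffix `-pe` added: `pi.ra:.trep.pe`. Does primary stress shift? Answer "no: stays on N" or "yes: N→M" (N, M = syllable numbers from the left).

Base `pi.ra:.trep` (3 syllables):
  The final syllable (3, trep) is extrametrical; the stress domain is syllables 1–2.
  Weights: 1 pi L, 2 ra: H.
  Heavy syllables in the domain: 2. The rightmost is syllable 2 (ra:).
  → primary stress on syllable 2.
Suffixed `pi.ra:.trep.pe` (4 syllables):
  The final syllable (4, pe) is extrametrical; the stress domain is syllables 1–3.
  Weights: 1 pi L, 2 ra: H, 3 trep H.
  Heavy syllables in the domain: 2, 3. The rightmost is syllable 3 (trep).
  → primary stress on syllable 3.

yes: 2→3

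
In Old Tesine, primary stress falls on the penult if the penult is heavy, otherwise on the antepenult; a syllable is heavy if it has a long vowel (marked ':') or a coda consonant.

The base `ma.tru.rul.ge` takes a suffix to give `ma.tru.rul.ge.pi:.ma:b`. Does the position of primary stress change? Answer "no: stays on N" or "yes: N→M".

yes: 3→5

Base `ma.tru.rul.ge` (4 syllables):
  Weights: 2 tru L, 3 rul H, 4 ge L.
  The penult (syllable 3, rul) is heavy, so it takes stress.
  → primary stress on syllable 3.
Suffixed `ma.tru.rul.ge.pi:.ma:b` (6 syllables):
  Weights: 4 ge L, 5 pi: H, 6 ma:b H.
  The penult (syllable 5, pi:) is heavy, so it takes stress.
  → primary stress on syllable 5.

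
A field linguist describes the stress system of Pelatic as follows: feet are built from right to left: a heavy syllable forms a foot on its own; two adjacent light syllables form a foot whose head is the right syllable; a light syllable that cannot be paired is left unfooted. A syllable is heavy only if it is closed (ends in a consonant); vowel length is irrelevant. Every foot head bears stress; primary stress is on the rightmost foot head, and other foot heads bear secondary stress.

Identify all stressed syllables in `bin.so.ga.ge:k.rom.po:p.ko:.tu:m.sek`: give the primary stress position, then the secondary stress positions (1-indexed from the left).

Weights: 1 bin H, 2 so L, 3 ga L, 4 ge:k H, 5 rom H, 6 po:p H, 7 ko: L, 8 tu:m H, 9 sek H.
Parse right to left (heavy = foot alone; LL = one foot; stranded L unfooted): (ˈbin) (so.ˈga) (ˈge:k) (ˈrom) (ˈpo:p) ko: (ˈtu:m) (ˈsek).
Foot heads: 1, 3, 4, 5, 6, 8, 9.
Primary stress on the rightmost head = syllable 9.
Secondary stress on 1, 3, 4, 5, 6, 8: ˌbin.so.ˌga.ˌge:k.ˌrom.ˌpo:p.ko:.ˌtu:m.ˈsek.

primary 9, secondary 1, 3, 4, 5, 6, 8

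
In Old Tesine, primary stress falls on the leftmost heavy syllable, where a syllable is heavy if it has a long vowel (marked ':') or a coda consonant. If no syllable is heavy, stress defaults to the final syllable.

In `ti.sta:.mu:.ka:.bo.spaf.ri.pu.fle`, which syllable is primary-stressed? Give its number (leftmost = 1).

Weights: 1 ti L, 2 sta: H, 3 mu: H, 4 ka: H, 5 bo L, 6 spaf H, 7 ri L, 8 pu L, 9 fle L.
Heavy syllables in the domain: 2, 3, 4, 6. The leftmost is syllable 2 (sta:).
Primary stress: syllable 2 → ti.ˈsta:.mu:.ka:.bo.spaf.ri.pu.fle.

2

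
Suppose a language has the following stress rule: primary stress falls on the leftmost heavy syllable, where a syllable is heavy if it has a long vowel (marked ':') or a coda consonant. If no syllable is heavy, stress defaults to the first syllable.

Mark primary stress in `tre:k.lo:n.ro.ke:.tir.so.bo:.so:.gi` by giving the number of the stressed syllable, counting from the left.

1

Weights: 1 tre:k H, 2 lo:n H, 3 ro L, 4 ke: H, 5 tir H, 6 so L, 7 bo: H, 8 so: H, 9 gi L.
Heavy syllables in the domain: 1, 2, 4, 5, 7, 8. The leftmost is syllable 1 (tre:k).
Primary stress: syllable 1 → ˈtre:k.lo:n.ro.ke:.tir.so.bo:.so:.gi.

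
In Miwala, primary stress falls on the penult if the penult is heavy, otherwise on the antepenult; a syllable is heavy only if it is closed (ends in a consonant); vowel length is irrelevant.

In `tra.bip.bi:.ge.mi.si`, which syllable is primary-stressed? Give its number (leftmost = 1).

Weights: 4 ge L, 5 mi L, 6 si L.
The penult (syllable 5, mi) is light, so stress falls on the antepenult (syllable 4, ge).
Primary stress: syllable 4 → tra.bip.bi:.ˈge.mi.si.

4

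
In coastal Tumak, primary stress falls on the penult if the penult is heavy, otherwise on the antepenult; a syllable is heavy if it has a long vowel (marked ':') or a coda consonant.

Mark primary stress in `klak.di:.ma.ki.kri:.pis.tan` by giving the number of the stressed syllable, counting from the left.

6

Weights: 5 kri: H, 6 pis H, 7 tan H.
The penult (syllable 6, pis) is heavy, so it takes stress.
Primary stress: syllable 6 → klak.di:.ma.ki.kri:.ˈpis.tan.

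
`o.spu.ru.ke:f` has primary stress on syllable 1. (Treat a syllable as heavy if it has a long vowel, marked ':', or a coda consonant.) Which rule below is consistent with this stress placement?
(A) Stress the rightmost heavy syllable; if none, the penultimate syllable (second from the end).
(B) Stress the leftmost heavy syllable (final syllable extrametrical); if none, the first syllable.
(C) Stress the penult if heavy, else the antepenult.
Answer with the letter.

B

Rule A → syllable 4 (observed: 1).
Rule B → syllable 1 ✓.
Rule C → syllable 2 (observed: 1).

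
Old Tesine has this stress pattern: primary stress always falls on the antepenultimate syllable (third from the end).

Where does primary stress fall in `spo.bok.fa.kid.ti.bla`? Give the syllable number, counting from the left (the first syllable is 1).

The word has 6 syllables; the antepenultimate syllable (third from the end) is syllable 4 (kid).
Primary stress: syllable 4 → spo.bok.fa.ˈkid.ti.bla.

4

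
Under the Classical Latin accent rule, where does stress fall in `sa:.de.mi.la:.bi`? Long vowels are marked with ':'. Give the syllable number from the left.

Classical Latin: stress the penult if heavy (long vowel or closed), else the antepenult.
Weights: 3 mi L, 4 la: H, 5 bi L.
The penult (syllable 4, la:) is heavy, so it takes stress.
Stress on syllable 4: sa:.de.mi.ˈla:.bi.

4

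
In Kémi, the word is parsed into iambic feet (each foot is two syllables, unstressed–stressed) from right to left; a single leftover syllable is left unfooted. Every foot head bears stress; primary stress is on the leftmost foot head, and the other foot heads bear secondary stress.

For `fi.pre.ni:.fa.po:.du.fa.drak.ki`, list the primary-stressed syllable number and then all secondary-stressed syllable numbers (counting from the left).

primary 3, secondary 5, 7, 9

Parse right to left into iambic (σˈσ) feet: fi (pre.ˈni:) (fa.ˈpo:) (du.ˈfa) (drak.ˈki). Syllable 1 is left unfooted.
Foot heads (stressed positions): 3, 5, 7, 9.
End Rule Leftmost: primary stress on the leftmost head = syllable 3.
Secondary stress on 5, 7, 9: fi.pre.ˈni:.fa.ˌpo:.du.ˌfa.drak.ˌki.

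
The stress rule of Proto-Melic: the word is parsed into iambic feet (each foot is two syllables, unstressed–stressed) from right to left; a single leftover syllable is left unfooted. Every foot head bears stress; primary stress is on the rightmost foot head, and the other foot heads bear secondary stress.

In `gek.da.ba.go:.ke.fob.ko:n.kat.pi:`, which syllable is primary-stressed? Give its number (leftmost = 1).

Parse right to left into iambic (σˈσ) feet: gek (da.ˈba) (go:.ˈke) (fob.ˈko:n) (kat.ˈpi:). Syllable 1 is left unfooted.
Foot heads (stressed positions): 3, 5, 7, 9.
End Rule Rightmost: primary stress on the rightmost head = syllable 9.
Primary stress: syllable 9 → gek.da.ba.go:.ke.fob.ko:n.kat.ˈpi:.

9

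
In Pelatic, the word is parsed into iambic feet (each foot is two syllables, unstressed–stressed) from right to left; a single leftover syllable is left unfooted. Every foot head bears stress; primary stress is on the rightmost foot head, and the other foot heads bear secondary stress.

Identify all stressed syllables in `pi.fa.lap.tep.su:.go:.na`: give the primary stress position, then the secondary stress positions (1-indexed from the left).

primary 7, secondary 3, 5

Parse right to left into iambic (σˈσ) feet: pi (fa.ˈlap) (tep.ˈsu:) (go:.ˈna). Syllable 1 is left unfooted.
Foot heads (stressed positions): 3, 5, 7.
End Rule Rightmost: primary stress on the rightmost head = syllable 7.
Secondary stress on 3, 5: pi.fa.ˌlap.tep.ˌsu:.go:.ˈna.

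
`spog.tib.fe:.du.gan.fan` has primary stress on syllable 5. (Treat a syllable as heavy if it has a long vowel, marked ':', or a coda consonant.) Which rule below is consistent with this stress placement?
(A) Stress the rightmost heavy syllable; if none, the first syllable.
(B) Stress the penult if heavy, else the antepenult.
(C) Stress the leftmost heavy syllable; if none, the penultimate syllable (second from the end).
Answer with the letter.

B

Rule A → syllable 6 (observed: 5).
Rule B → syllable 5 ✓.
Rule C → syllable 1 (observed: 5).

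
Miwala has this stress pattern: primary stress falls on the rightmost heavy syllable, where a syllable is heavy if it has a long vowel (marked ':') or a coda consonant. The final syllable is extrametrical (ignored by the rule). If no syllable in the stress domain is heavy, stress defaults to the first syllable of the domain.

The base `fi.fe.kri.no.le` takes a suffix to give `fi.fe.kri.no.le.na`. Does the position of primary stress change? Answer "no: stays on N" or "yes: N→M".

no: stays on 1

Base `fi.fe.kri.no.le` (5 syllables):
  The final syllable (5, le) is extrametrical; the stress domain is syllables 1–4.
  Weights: 1 fi L, 2 fe L, 3 kri L, 4 no L.
  No heavy syllable in the domain; default to the first syllable of the domain = syllable 1.
  → primary stress on syllable 1.
Suffixed `fi.fe.kri.no.le.na` (6 syllables):
  The final syllable (6, na) is extrametrical; the stress domain is syllables 1–5.
  Weights: 1 fi L, 2 fe L, 3 kri L, 4 no L, 5 le L.
  No heavy syllable in the domain; default to the first syllable of the domain = syllable 1.
  → primary stress on syllable 1.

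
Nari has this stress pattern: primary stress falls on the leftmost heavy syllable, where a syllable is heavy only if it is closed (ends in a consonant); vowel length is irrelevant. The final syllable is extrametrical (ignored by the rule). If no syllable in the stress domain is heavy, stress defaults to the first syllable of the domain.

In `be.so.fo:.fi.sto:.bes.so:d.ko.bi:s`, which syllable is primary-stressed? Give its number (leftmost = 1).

The final syllable (9, bi:s) is extrametrical; the stress domain is syllables 1–8.
Weights: 1 be L, 2 so L, 3 fo: L, 4 fi L, 5 sto: L, 6 bes H, 7 so:d H, 8 ko L.
Heavy syllables in the domain: 6, 7. The leftmost is syllable 6 (bes).
Primary stress: syllable 6 → be.so.fo:.fi.sto:.ˈbes.so:d.ko.bi:s.

6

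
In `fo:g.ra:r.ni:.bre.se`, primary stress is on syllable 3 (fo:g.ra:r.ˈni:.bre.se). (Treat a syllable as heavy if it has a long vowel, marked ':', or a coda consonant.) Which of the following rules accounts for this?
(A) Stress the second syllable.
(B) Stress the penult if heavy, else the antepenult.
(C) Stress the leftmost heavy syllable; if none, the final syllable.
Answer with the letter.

Rule A → syllable 2 (observed: 3).
Rule B → syllable 3 ✓.
Rule C → syllable 1 (observed: 3).

B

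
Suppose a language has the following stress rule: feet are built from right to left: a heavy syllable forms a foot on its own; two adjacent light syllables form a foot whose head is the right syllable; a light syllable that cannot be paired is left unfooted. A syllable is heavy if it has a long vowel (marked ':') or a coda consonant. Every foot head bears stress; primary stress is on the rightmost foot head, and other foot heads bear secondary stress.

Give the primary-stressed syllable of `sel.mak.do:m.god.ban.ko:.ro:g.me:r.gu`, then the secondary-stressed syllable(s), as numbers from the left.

primary 8, secondary 1, 2, 3, 4, 5, 6, 7

Weights: 1 sel H, 2 mak H, 3 do:m H, 4 god H, 5 ban H, 6 ko: H, 7 ro:g H, 8 me:r H, 9 gu L.
Parse right to left (heavy = foot alone; LL = one foot; stranded L unfooted): (ˈsel) (ˈmak) (ˈdo:m) (ˈgod) (ˈban) (ˈko:) (ˈro:g) (ˈme:r) gu.
Foot heads: 1, 2, 3, 4, 5, 6, 7, 8.
Primary stress on the rightmost head = syllable 8.
Secondary stress on 1, 2, 3, 4, 5, 6, 7: ˌsel.ˌmak.ˌdo:m.ˌgod.ˌban.ˌko:.ˌro:g.ˈme:r.gu.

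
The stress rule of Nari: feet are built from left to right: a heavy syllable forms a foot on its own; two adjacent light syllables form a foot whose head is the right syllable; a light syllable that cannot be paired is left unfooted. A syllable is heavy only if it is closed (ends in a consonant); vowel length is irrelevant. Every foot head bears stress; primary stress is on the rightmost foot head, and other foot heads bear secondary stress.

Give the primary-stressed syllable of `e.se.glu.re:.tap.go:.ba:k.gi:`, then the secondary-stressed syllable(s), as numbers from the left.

primary 7, secondary 2, 4, 5

Weights: 1 e L, 2 se L, 3 glu L, 4 re: L, 5 tap H, 6 go: L, 7 ba:k H, 8 gi: L.
Parse left to right (heavy = foot alone; LL = one foot; stranded L unfooted): (e.ˈse) (glu.ˈre:) (ˈtap) go: (ˈba:k) gi:.
Foot heads: 2, 4, 5, 7.
Primary stress on the rightmost head = syllable 7.
Secondary stress on 2, 4, 5: e.ˌse.glu.ˌre:.ˌtap.go:.ˈba:k.gi:.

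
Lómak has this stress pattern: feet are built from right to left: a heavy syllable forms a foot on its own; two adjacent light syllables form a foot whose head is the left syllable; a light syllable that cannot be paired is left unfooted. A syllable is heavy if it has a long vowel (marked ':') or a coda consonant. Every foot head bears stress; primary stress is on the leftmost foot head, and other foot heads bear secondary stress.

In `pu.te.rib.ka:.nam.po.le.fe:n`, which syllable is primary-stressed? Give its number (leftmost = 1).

Weights: 1 pu L, 2 te L, 3 rib H, 4 ka: H, 5 nam H, 6 po L, 7 le L, 8 fe:n H.
Parse right to left (heavy = foot alone; LL = one foot; stranded L unfooted): (ˈpu.te) (ˈrib) (ˈka:) (ˈnam) (ˈpo.le) (ˈfe:n).
Foot heads: 1, 3, 4, 5, 6, 8.
Primary stress on the leftmost head = syllable 1.
Primary stress: syllable 1 → ˈpu.te.rib.ka:.nam.po.le.fe:n.

1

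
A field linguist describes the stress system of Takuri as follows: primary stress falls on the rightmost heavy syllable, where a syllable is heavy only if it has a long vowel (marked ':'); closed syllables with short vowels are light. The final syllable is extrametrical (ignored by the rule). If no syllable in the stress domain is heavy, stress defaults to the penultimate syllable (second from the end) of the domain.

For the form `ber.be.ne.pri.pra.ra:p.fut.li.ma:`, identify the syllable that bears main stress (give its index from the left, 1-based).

6

The final syllable (9, ma:) is extrametrical; the stress domain is syllables 1–8.
Weights: 1 ber L, 2 be L, 3 ne L, 4 pri L, 5 pra L, 6 ra:p H, 7 fut L, 8 li L.
Heavy syllables in the domain: 6. The rightmost is syllable 6 (ra:p).
Primary stress: syllable 6 → ber.be.ne.pri.pra.ˈra:p.fut.li.ma:.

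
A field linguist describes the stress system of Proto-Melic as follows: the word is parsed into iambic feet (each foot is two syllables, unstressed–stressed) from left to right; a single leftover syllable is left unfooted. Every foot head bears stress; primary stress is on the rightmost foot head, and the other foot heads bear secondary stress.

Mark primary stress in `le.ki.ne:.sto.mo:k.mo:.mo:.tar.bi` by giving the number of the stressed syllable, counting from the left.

8

Parse left to right into iambic (σˈσ) feet: (le.ˈki) (ne:.ˈsto) (mo:k.ˈmo:) (mo:.ˈtar) bi. Syllable 9 is left unfooted.
Foot heads (stressed positions): 2, 4, 6, 8.
End Rule Rightmost: primary stress on the rightmost head = syllable 8.
Primary stress: syllable 8 → le.ki.ne:.sto.mo:k.mo:.mo:.ˈtar.bi.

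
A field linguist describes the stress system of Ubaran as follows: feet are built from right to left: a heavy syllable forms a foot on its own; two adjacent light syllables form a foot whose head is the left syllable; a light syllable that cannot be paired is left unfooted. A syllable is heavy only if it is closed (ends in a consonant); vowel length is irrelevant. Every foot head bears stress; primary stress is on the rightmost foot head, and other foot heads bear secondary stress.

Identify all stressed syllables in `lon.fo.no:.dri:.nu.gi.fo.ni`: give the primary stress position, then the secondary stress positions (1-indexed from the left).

primary 7, secondary 1, 3, 5

Weights: 1 lon H, 2 fo L, 3 no: L, 4 dri: L, 5 nu L, 6 gi L, 7 fo L, 8 ni L.
Parse right to left (heavy = foot alone; LL = one foot; stranded L unfooted): (ˈlon) fo (ˈno:.dri:) (ˈnu.gi) (ˈfo.ni).
Foot heads: 1, 3, 5, 7.
Primary stress on the rightmost head = syllable 7.
Secondary stress on 1, 3, 5: ˌlon.fo.ˌno:.dri:.ˌnu.gi.ˈfo.ni.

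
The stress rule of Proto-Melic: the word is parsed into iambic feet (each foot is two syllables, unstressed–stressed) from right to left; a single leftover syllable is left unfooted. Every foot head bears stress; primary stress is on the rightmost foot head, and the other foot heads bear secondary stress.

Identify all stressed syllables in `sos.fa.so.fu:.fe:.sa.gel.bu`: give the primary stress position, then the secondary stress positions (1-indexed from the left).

Parse right to left into iambic (σˈσ) feet: (sos.ˈfa) (so.ˈfu:) (fe:.ˈsa) (gel.ˈbu).
Foot heads (stressed positions): 2, 4, 6, 8.
End Rule Rightmost: primary stress on the rightmost head = syllable 8.
Secondary stress on 2, 4, 6: sos.ˌfa.so.ˌfu:.fe:.ˌsa.gel.ˈbu.

primary 8, secondary 2, 4, 6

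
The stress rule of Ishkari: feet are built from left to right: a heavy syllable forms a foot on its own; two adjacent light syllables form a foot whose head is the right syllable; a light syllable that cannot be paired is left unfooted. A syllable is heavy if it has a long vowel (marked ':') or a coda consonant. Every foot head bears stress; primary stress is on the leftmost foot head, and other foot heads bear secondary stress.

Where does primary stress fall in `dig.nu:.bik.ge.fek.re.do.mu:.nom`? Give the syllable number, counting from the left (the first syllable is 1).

1

Weights: 1 dig H, 2 nu: H, 3 bik H, 4 ge L, 5 fek H, 6 re L, 7 do L, 8 mu: H, 9 nom H.
Parse left to right (heavy = foot alone; LL = one foot; stranded L unfooted): (ˈdig) (ˈnu:) (ˈbik) ge (ˈfek) (re.ˈdo) (ˈmu:) (ˈnom).
Foot heads: 1, 2, 3, 5, 7, 8, 9.
Primary stress on the leftmost head = syllable 1.
Primary stress: syllable 1 → ˈdig.nu:.bik.ge.fek.re.do.mu:.nom.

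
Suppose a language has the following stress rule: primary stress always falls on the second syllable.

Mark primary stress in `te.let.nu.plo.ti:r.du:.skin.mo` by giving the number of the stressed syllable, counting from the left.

The word has 8 syllables; the second syllable is syllable 2 (let).
Primary stress: syllable 2 → te.ˈlet.nu.plo.ti:r.du:.skin.mo.

2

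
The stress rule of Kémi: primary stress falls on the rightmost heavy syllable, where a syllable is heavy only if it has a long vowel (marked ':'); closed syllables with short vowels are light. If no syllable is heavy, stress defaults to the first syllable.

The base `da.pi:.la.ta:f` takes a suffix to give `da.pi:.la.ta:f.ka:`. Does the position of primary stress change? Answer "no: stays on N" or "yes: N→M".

Base `da.pi:.la.ta:f` (4 syllables):
  Weights: 1 da L, 2 pi: H, 3 la L, 4 ta:f H.
  Heavy syllables in the domain: 2, 4. The rightmost is syllable 4 (ta:f).
  → primary stress on syllable 4.
Suffixed `da.pi:.la.ta:f.ka:` (5 syllables):
  Weights: 1 da L, 2 pi: H, 3 la L, 4 ta:f H, 5 ka: H.
  Heavy syllables in the domain: 2, 4, 5. The rightmost is syllable 5 (ka:).
  → primary stress on syllable 5.

yes: 4→5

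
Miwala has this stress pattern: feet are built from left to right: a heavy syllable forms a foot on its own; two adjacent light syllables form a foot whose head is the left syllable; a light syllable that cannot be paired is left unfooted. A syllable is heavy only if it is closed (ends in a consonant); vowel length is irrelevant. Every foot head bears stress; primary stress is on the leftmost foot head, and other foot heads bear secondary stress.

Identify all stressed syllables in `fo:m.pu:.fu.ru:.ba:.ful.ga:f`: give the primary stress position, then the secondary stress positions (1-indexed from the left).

Weights: 1 fo:m H, 2 pu: L, 3 fu L, 4 ru: L, 5 ba: L, 6 ful H, 7 ga:f H.
Parse left to right (heavy = foot alone; LL = one foot; stranded L unfooted): (ˈfo:m) (ˈpu:.fu) (ˈru:.ba:) (ˈful) (ˈga:f).
Foot heads: 1, 2, 4, 6, 7.
Primary stress on the leftmost head = syllable 1.
Secondary stress on 2, 4, 6, 7: ˈfo:m.ˌpu:.fu.ˌru:.ba:.ˌful.ˌga:f.

primary 1, secondary 2, 4, 6, 7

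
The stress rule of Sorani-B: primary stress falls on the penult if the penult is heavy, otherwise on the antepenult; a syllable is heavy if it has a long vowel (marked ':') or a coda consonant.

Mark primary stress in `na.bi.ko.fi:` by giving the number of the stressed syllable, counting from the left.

2

Weights: 2 bi L, 3 ko L, 4 fi: H.
The penult (syllable 3, ko) is light, so stress falls on the antepenult (syllable 2, bi).
Primary stress: syllable 2 → na.ˈbi.ko.fi:.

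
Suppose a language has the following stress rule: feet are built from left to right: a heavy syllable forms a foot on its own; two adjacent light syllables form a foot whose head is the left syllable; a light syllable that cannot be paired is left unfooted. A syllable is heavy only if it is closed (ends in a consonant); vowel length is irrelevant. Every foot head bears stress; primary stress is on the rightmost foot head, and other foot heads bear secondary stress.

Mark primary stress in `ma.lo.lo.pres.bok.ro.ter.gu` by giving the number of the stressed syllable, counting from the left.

Weights: 1 ma L, 2 lo L, 3 lo L, 4 pres H, 5 bok H, 6 ro L, 7 ter H, 8 gu L.
Parse left to right (heavy = foot alone; LL = one foot; stranded L unfooted): (ˈma.lo) lo (ˈpres) (ˈbok) ro (ˈter) gu.
Foot heads: 1, 4, 5, 7.
Primary stress on the rightmost head = syllable 7.
Primary stress: syllable 7 → ma.lo.lo.pres.bok.ro.ˈter.gu.

7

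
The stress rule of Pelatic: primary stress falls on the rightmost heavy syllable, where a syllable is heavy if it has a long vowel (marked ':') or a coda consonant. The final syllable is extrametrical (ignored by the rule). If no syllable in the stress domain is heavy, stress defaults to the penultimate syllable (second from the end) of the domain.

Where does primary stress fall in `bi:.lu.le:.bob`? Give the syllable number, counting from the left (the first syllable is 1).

3

The final syllable (4, bob) is extrametrical; the stress domain is syllables 1–3.
Weights: 1 bi: H, 2 lu L, 3 le: H.
Heavy syllables in the domain: 1, 3. The rightmost is syllable 3 (le:).
Primary stress: syllable 3 → bi:.lu.ˈle:.bob.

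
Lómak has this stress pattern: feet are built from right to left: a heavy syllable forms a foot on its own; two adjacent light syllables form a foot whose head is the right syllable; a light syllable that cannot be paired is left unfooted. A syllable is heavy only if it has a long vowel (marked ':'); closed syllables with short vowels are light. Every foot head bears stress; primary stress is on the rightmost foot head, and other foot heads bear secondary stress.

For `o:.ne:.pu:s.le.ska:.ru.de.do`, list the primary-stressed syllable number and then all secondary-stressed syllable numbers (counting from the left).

Weights: 1 o: H, 2 ne: H, 3 pu:s H, 4 le L, 5 ska: H, 6 ru L, 7 de L, 8 do L.
Parse right to left (heavy = foot alone; LL = one foot; stranded L unfooted): (ˈo:) (ˈne:) (ˈpu:s) le (ˈska:) ru (de.ˈdo).
Foot heads: 1, 2, 3, 5, 8.
Primary stress on the rightmost head = syllable 8.
Secondary stress on 1, 2, 3, 5: ˌo:.ˌne:.ˌpu:s.le.ˌska:.ru.de.ˈdo.

primary 8, secondary 1, 2, 3, 5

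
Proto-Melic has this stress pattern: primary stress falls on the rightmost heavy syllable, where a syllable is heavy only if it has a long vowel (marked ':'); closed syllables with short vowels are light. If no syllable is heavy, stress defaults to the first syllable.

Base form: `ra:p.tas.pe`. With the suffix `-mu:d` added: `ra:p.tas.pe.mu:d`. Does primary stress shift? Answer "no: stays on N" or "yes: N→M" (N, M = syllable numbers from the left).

yes: 1→4

Base `ra:p.tas.pe` (3 syllables):
  Weights: 1 ra:p H, 2 tas L, 3 pe L.
  Heavy syllables in the domain: 1. The rightmost is syllable 1 (ra:p).
  → primary stress on syllable 1.
Suffixed `ra:p.tas.pe.mu:d` (4 syllables):
  Weights: 1 ra:p H, 2 tas L, 3 pe L, 4 mu:d H.
  Heavy syllables in the domain: 1, 4. The rightmost is syllable 4 (mu:d).
  → primary stress on syllable 4.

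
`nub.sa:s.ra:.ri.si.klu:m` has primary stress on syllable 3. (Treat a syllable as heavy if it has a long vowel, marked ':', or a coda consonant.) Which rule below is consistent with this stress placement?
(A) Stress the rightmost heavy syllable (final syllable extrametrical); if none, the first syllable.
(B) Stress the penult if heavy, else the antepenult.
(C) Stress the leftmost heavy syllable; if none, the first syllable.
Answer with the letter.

A

Rule A → syllable 3 ✓.
Rule B → syllable 4 (observed: 3).
Rule C → syllable 1 (observed: 3).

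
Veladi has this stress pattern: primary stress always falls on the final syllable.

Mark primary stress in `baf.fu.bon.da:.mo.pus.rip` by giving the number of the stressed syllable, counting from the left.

7

The word has 7 syllables; the final syllable is syllable 7 (rip).
Primary stress: syllable 7 → baf.fu.bon.da:.mo.pus.ˈrip.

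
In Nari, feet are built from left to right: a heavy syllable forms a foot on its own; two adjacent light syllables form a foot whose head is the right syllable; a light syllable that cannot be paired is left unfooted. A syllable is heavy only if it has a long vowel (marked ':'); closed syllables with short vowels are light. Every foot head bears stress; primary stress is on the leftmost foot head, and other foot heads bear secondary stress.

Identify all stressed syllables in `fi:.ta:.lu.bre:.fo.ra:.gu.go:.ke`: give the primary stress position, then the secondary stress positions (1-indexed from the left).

primary 1, secondary 2, 4, 6, 8

Weights: 1 fi: H, 2 ta: H, 3 lu L, 4 bre: H, 5 fo L, 6 ra: H, 7 gu L, 8 go: H, 9 ke L.
Parse left to right (heavy = foot alone; LL = one foot; stranded L unfooted): (ˈfi:) (ˈta:) lu (ˈbre:) fo (ˈra:) gu (ˈgo:) ke.
Foot heads: 1, 2, 4, 6, 8.
Primary stress on the leftmost head = syllable 1.
Secondary stress on 2, 4, 6, 8: ˈfi:.ˌta:.lu.ˌbre:.fo.ˌra:.gu.ˌgo:.ke.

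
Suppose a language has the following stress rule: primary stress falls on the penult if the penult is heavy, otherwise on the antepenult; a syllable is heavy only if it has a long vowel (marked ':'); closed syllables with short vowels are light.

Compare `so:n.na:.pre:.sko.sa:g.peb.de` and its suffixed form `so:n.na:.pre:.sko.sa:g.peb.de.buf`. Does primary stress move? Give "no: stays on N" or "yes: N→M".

yes: 5→6

Base `so:n.na:.pre:.sko.sa:g.peb.de` (7 syllables):
  Weights: 5 sa:g H, 6 peb L, 7 de L.
  The penult (syllable 6, peb) is light, so stress falls on the antepenult (syllable 5, sa:g).
  → primary stress on syllable 5.
Suffixed `so:n.na:.pre:.sko.sa:g.peb.de.buf` (8 syllables):
  Weights: 6 peb L, 7 de L, 8 buf L.
  The penult (syllable 7, de) is light, so stress falls on the antepenult (syllable 6, peb).
  → primary stress on syllable 6.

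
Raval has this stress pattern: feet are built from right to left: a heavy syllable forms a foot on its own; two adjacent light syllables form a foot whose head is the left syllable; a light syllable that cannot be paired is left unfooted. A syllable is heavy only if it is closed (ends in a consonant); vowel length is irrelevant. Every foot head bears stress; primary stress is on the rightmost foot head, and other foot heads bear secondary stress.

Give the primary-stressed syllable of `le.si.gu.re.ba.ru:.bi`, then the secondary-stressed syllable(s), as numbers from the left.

Weights: 1 le L, 2 si L, 3 gu L, 4 re L, 5 ba L, 6 ru: L, 7 bi L.
Parse right to left (heavy = foot alone; LL = one foot; stranded L unfooted): le (ˈsi.gu) (ˈre.ba) (ˈru:.bi).
Foot heads: 2, 4, 6.
Primary stress on the rightmost head = syllable 6.
Secondary stress on 2, 4: le.ˌsi.gu.ˌre.ba.ˈru:.bi.

primary 6, secondary 2, 4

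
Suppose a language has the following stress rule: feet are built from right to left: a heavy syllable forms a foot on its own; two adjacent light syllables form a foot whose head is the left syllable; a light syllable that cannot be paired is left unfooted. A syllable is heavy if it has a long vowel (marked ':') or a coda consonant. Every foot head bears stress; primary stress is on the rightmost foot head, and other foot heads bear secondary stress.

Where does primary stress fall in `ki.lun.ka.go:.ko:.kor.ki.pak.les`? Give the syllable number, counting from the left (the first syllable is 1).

9

Weights: 1 ki L, 2 lun H, 3 ka L, 4 go: H, 5 ko: H, 6 kor H, 7 ki L, 8 pak H, 9 les H.
Parse right to left (heavy = foot alone; LL = one foot; stranded L unfooted): ki (ˈlun) ka (ˈgo:) (ˈko:) (ˈkor) ki (ˈpak) (ˈles).
Foot heads: 2, 4, 5, 6, 8, 9.
Primary stress on the rightmost head = syllable 9.
Primary stress: syllable 9 → ki.lun.ka.go:.ko:.kor.ki.pak.ˈles.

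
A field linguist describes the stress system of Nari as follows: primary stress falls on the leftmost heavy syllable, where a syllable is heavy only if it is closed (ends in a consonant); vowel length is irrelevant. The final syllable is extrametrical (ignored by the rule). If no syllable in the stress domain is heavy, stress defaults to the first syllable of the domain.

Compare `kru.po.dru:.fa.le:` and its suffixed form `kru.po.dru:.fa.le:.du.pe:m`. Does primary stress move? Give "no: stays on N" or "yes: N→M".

no: stays on 1

Base `kru.po.dru:.fa.le:` (5 syllables):
  The final syllable (5, le:) is extrametrical; the stress domain is syllables 1–4.
  Weights: 1 kru L, 2 po L, 3 dru: L, 4 fa L.
  No heavy syllable in the domain; default to the first syllable of the domain = syllable 1.
  → primary stress on syllable 1.
Suffixed `kru.po.dru:.fa.le:.du.pe:m` (7 syllables):
  The final syllable (7, pe:m) is extrametrical; the stress domain is syllables 1–6.
  Weights: 1 kru L, 2 po L, 3 dru: L, 4 fa L, 5 le: L, 6 du L.
  No heavy syllable in the domain; default to the first syllable of the domain = syllable 1.
  → primary stress on syllable 1.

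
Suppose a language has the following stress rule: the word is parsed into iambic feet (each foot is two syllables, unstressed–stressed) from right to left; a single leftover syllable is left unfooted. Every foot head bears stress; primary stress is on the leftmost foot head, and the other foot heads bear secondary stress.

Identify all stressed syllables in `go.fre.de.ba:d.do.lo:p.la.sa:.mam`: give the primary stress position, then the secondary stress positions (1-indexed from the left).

Parse right to left into iambic (σˈσ) feet: go (fre.ˈde) (ba:d.ˈdo) (lo:p.ˈla) (sa:.ˈmam). Syllable 1 is left unfooted.
Foot heads (stressed positions): 3, 5, 7, 9.
End Rule Leftmost: primary stress on the leftmost head = syllable 3.
Secondary stress on 5, 7, 9: go.fre.ˈde.ba:d.ˌdo.lo:p.ˌla.sa:.ˌmam.

primary 3, secondary 5, 7, 9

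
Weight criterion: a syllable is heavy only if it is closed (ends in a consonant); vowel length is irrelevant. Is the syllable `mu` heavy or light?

`mu`: short vowel, open (no coda). Open (no coda) → light.

light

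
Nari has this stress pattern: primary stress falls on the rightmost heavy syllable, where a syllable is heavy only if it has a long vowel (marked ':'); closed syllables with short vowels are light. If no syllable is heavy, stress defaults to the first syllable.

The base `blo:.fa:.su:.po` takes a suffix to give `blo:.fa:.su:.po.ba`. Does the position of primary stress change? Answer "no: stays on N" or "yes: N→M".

Base `blo:.fa:.su:.po` (4 syllables):
  Weights: 1 blo: H, 2 fa: H, 3 su: H, 4 po L.
  Heavy syllables in the domain: 1, 2, 3. The rightmost is syllable 3 (su:).
  → primary stress on syllable 3.
Suffixed `blo:.fa:.su:.po.ba` (5 syllables):
  Weights: 1 blo: H, 2 fa: H, 3 su: H, 4 po L, 5 ba L.
  Heavy syllables in the domain: 1, 2, 3. The rightmost is syllable 3 (su:).
  → primary stress on syllable 3.

no: stays on 3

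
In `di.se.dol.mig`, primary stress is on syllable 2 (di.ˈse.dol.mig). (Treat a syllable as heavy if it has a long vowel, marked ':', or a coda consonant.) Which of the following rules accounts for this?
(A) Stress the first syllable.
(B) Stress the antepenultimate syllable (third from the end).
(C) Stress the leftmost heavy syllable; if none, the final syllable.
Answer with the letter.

Rule A → syllable 1 (observed: 2).
Rule B → syllable 2 ✓.
Rule C → syllable 3 (observed: 2).

B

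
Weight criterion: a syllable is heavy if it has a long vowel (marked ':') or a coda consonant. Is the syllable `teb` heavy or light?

`teb`: short vowel, closed (coda /b/). Closed → heavy.

heavy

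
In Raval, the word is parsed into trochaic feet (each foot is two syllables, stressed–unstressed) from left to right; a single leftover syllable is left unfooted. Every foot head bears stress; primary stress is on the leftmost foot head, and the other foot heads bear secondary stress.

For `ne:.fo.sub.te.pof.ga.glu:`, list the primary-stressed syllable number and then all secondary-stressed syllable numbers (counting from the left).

Parse left to right into trochaic (ˈσσ) feet: (ˈne:.fo) (ˈsub.te) (ˈpof.ga) glu:. Syllable 7 is left unfooted.
Foot heads (stressed positions): 1, 3, 5.
End Rule Leftmost: primary stress on the leftmost head = syllable 1.
Secondary stress on 3, 5: ˈne:.fo.ˌsub.te.ˌpof.ga.glu:.

primary 1, secondary 3, 5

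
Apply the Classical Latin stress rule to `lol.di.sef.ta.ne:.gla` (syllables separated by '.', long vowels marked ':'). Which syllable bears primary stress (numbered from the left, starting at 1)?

Classical Latin: stress the penult if heavy (long vowel or closed), else the antepenult.
Weights: 4 ta L, 5 ne: H, 6 gla L.
The penult (syllable 5, ne:) is heavy, so it takes stress.
Stress on syllable 5: lol.di.sef.ta.ˈne:.gla.

5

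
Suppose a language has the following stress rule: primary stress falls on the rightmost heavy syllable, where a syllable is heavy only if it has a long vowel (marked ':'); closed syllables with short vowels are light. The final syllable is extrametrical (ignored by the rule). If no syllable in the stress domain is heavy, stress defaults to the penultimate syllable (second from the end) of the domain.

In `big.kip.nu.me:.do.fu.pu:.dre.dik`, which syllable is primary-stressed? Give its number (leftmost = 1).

7

The final syllable (9, dik) is extrametrical; the stress domain is syllables 1–8.
Weights: 1 big L, 2 kip L, 3 nu L, 4 me: H, 5 do L, 6 fu L, 7 pu: H, 8 dre L.
Heavy syllables in the domain: 4, 7. The rightmost is syllable 7 (pu:).
Primary stress: syllable 7 → big.kip.nu.me:.do.fu.ˈpu:.dre.dik.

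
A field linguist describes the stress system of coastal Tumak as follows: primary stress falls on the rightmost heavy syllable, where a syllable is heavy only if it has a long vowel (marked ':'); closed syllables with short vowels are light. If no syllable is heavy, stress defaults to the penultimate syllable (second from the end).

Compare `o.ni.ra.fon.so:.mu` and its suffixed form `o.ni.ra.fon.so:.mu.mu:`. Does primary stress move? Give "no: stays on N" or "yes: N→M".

yes: 5→7

Base `o.ni.ra.fon.so:.mu` (6 syllables):
  Weights: 1 o L, 2 ni L, 3 ra L, 4 fon L, 5 so: H, 6 mu L.
  Heavy syllables in the domain: 5. The rightmost is syllable 5 (so:).
  → primary stress on syllable 5.
Suffixed `o.ni.ra.fon.so:.mu.mu:` (7 syllables):
  Weights: 1 o L, 2 ni L, 3 ra L, 4 fon L, 5 so: H, 6 mu L, 7 mu: H.
  Heavy syllables in the domain: 5, 7. The rightmost is syllable 7 (mu:).
  → primary stress on syllable 7.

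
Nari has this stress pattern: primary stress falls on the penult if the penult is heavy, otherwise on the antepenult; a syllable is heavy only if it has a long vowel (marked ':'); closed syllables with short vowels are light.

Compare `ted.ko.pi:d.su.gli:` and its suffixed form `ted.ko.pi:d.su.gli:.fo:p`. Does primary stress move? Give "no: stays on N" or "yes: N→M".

Base `ted.ko.pi:d.su.gli:` (5 syllables):
  Weights: 3 pi:d H, 4 su L, 5 gli: H.
  The penult (syllable 4, su) is light, so stress falls on the antepenult (syllable 3, pi:d).
  → primary stress on syllable 3.
Suffixed `ted.ko.pi:d.su.gli:.fo:p` (6 syllables):
  Weights: 4 su L, 5 gli: H, 6 fo:p H.
  The penult (syllable 5, gli:) is heavy, so it takes stress.
  → primary stress on syllable 5.

yes: 3→5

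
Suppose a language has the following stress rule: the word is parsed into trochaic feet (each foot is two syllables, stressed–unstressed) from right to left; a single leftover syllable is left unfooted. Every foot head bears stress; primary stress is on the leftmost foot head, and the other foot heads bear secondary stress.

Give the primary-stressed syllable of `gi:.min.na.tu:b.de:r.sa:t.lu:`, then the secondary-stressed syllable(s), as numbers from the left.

primary 2, secondary 4, 6

Parse right to left into trochaic (ˈσσ) feet: gi: (ˈmin.na) (ˈtu:b.de:r) (ˈsa:t.lu:). Syllable 1 is left unfooted.
Foot heads (stressed positions): 2, 4, 6.
End Rule Leftmost: primary stress on the leftmost head = syllable 2.
Secondary stress on 4, 6: gi:.ˈmin.na.ˌtu:b.de:r.ˌsa:t.lu:.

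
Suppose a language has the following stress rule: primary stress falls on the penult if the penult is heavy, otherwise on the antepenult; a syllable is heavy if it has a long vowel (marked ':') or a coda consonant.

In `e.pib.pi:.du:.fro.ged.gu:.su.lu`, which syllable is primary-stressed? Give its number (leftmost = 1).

Weights: 7 gu: H, 8 su L, 9 lu L.
The penult (syllable 8, su) is light, so stress falls on the antepenult (syllable 7, gu:).
Primary stress: syllable 7 → e.pib.pi:.du:.fro.ged.ˈgu:.su.lu.

7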